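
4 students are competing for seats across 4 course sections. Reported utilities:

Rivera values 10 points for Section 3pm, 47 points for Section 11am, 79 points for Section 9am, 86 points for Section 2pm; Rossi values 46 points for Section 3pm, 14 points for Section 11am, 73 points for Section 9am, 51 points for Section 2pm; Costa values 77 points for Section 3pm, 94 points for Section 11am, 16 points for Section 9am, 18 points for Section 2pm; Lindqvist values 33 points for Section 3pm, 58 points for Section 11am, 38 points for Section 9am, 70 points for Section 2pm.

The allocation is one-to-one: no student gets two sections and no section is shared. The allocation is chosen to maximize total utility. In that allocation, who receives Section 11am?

Optimal: Rivera→Section 2pm (86 points), Rossi→Section 9am (73 points), Costa→Section 3pm (77 points), Lindqvist→Section 11am (58 points) — total 86+73+77+58 = 294 points.
Row-greedy (each student in turn takes its best remaining section) gives 286 points, worse by 8.
Checked against all permutations: 294 points is optimal.
Lindqvist's own top section is Section 2pm (70 points), but forcing Lindqvist→Section 2pm and reassigning the rest optimally gives only 289 points — worse by 5.

Lindqvist receives Section 11am.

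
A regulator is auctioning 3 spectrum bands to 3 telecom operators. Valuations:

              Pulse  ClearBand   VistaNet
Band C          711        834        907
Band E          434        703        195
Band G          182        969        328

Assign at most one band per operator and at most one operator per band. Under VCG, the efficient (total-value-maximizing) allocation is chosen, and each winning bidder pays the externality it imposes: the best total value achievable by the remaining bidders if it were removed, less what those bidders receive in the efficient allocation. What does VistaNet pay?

Efficient allocation: Pulse→Band E ($434M), ClearBand→Band G ($969M), VistaNet→Band C ($907M); total welfare W = $2310M.
VistaNet receives Band C at value $907M, so the others get W − 907 = $1403M.
Without VistaNet: best allocation of the remaining 2 bidders over all 3 bands is Pulse→Band C ($711M), ClearBand→Band G ($969M), total $1680M.
VCG payment = (others' best without VistaNet) − (others' welfare with VistaNet) = 1680 − 1403 = $277M.

VistaNet pays $277M.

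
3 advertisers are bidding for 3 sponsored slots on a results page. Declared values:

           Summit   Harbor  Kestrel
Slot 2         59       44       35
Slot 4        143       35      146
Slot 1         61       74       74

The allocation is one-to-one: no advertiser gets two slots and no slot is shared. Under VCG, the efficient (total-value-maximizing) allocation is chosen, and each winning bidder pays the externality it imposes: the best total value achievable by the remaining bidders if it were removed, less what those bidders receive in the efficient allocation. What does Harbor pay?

Harbor pays $12.

Efficient allocation: Summit→Slot 2 ($59), Harbor→Slot 1 ($74), Kestrel→Slot 4 ($146); total welfare W = $279.
Harbor receives Slot 1 at value $74, so the others get W − 74 = $205.
Without Harbor: best allocation of the remaining 2 bidders over all 3 slots is Summit→Slot 4 ($143), Kestrel→Slot 1 ($74), total $217.
VCG payment = (others' best without Harbor) − (others' welfare with Harbor) = 217 − 205 = $12.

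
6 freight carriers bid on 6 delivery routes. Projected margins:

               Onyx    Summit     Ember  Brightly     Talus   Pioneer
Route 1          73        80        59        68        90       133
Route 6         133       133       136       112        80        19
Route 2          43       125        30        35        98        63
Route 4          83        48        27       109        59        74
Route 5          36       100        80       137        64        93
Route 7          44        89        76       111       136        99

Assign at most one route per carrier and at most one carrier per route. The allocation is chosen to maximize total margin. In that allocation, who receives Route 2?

Summit receives Route 2.

Optimal: Onyx→Route 4 ($83k), Summit→Route 2 ($125k), Ember→Route 6 ($136k), Brightly→Route 5 ($137k), Talus→Route 7 ($136k), Pioneer→Route 1 ($133k) — total 83+125+136+137+136+133 = $750k.
Every other assignment is strictly worse.
Summit's own top route is Route 6 ($133k), but forcing Summit→Route 6 and reassigning the rest optimally gives only $660k — worse by 90.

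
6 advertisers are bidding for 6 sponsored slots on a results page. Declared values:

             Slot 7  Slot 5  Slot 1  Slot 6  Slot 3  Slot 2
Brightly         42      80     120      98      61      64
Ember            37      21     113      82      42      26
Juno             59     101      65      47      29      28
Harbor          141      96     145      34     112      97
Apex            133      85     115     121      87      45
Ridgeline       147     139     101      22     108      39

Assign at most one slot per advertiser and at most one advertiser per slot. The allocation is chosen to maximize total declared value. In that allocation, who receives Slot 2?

Brightly receives Slot 2.

Optimal: Brightly→Slot 2 ($64), Ember→Slot 1 ($113), Juno→Slot 5 ($101), Harbor→Slot 3 ($112), Apex→Slot 6 ($121), Ridgeline→Slot 7 ($147) — total 64+113+101+112+121+147 = $658.
Column-greedy (each slot in turn goes to its best remaining advertiser) gives $601, worse by 57.
Next-best assignment: Brightly→Slot 6, Ember→Slot 1, Juno→Slot 5, Harbor→Slot 2, Apex→Slot 7, Ridgeline→Slot 3 = $650.
Every other assignment is strictly worse.
Brightly's own top slot is Slot 1 ($120), but forcing Brightly→Slot 1 and reassigning the rest optimally gives only $641 — worse by 17.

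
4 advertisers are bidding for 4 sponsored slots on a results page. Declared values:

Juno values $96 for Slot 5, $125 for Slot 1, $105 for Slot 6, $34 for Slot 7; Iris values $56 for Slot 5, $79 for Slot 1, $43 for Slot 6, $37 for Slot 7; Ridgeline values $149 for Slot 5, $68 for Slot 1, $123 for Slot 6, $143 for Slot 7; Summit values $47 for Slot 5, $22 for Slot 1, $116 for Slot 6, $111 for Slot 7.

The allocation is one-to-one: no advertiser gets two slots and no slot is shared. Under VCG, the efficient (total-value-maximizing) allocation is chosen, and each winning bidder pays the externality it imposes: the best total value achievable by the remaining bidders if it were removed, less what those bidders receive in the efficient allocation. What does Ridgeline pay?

Ridgeline pays $2.

Efficient allocation: Juno→Slot 6 ($105), Iris→Slot 1 ($79), Ridgeline→Slot 5 ($149), Summit→Slot 7 ($111); total welfare W = $444.
Ridgeline receives Slot 5 at value $149, so the others get W − 149 = $295.
Without Ridgeline: best allocation of the remaining 3 bidders over all 4 slots is Juno→Slot 1 ($125), Iris→Slot 5 ($56), Summit→Slot 6 ($116), total $297.
VCG payment = (others' best without Ridgeline) − (others' welfare with Ridgeline) = 297 − 295 = $2.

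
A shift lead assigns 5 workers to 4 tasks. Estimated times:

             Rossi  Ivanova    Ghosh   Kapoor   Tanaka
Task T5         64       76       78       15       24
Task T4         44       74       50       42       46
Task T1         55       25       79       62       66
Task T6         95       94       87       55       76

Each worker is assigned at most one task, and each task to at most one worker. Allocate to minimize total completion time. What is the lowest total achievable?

Minimum total: 148 min

Optimal: Tanaka→Task T5 (24 min), Rossi→Task T4 (44 min), Ivanova→Task T1 (25 min), Kapoor→Task T6 (55 min) — total 24+44+25+55 = 148 min.
Row-greedy (each worker in turn takes its cheapest remaining task) gives 202 min, worse by 54.
Every other assignment is strictly worse.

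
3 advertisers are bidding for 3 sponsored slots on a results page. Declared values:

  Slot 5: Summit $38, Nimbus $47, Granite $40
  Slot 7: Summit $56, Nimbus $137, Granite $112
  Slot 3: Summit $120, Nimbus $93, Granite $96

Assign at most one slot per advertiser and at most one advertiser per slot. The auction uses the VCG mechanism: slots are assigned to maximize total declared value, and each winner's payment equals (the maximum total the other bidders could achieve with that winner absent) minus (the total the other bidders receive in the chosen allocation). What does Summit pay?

Efficient allocation: Summit→Slot 3 ($120), Nimbus→Slot 7 ($137), Granite→Slot 5 ($40); total welfare W = $297.
Summit receives Slot 3 at value $120, so the others get W − 120 = $177.
Without Summit: best allocation of the remaining 2 bidders over all 3 slots is Nimbus→Slot 7 ($137), Granite→Slot 3 ($96), total $233.
VCG payment = (others' best without Summit) − (others' welfare with Summit) = 233 − 177 = $56.

Summit pays $56.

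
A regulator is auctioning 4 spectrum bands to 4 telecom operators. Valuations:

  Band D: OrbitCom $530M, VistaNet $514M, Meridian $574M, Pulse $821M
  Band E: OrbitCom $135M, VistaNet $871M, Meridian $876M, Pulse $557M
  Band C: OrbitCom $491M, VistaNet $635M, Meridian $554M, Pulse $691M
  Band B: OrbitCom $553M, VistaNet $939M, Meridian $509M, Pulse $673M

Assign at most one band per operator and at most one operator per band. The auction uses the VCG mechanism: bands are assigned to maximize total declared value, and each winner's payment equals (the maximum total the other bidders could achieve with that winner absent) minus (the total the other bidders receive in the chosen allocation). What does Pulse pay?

Pulse pays $39M.

Efficient allocation: OrbitCom→Band C ($491M), VistaNet→Band B ($939M), Meridian→Band E ($876M), Pulse→Band D ($821M); total welfare W = $3127M.
Pulse receives Band D at value $821M, so the others get W − 821 = $2306M.
Without Pulse: best allocation of the remaining 3 bidders over all 4 bands is OrbitCom→Band D ($530M), VistaNet→Band B ($939M), Meridian→Band E ($876M), total $2345M.
VCG payment = (others' best without Pulse) − (others' welfare with Pulse) = 2345 − 2306 = $39M.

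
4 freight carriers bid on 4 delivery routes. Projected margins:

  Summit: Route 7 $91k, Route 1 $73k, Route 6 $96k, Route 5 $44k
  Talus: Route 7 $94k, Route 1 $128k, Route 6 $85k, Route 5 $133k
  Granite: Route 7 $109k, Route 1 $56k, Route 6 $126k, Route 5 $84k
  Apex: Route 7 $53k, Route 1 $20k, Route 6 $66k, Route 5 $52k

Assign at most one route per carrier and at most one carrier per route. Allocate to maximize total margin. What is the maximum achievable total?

This is the linear assignment problem.
Optimal: Summit→Route 7 ($91k), Talus→Route 1 ($128k), Granite→Route 6 ($126k), Apex→Route 5 ($52k) — total 91+128+126+52 = $397k.
Max-entry greedy (repeatedly take the single best remaining cell) gives $370k, worse by 27.

Max total: $397k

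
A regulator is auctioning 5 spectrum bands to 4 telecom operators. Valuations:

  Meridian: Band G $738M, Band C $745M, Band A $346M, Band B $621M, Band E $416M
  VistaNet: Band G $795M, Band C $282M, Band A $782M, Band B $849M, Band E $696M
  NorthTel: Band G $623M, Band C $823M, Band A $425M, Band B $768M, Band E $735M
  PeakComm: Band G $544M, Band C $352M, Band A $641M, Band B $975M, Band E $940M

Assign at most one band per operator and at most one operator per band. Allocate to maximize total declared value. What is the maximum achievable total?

Max total: $3350M

This is a one-to-one assignment (maximum-weight bipartite matching).
Optimal: Meridian→Band G ($738M), VistaNet→Band B ($849M), NorthTel→Band C ($823M), PeakComm→Band E ($940M) — total 738+849+823+940 = $3350M.
Column-greedy (each band in turn goes to its best remaining operator) gives $2880M, worse by 470.
Next-best assignment: Meridian→Band G, VistaNet→Band A, NorthTel→Band C, PeakComm→Band B = $3318M.
Swapping NorthTel↔VistaNet (NorthTel→Band B $768M, VistaNet→Band C $282M) loses 622.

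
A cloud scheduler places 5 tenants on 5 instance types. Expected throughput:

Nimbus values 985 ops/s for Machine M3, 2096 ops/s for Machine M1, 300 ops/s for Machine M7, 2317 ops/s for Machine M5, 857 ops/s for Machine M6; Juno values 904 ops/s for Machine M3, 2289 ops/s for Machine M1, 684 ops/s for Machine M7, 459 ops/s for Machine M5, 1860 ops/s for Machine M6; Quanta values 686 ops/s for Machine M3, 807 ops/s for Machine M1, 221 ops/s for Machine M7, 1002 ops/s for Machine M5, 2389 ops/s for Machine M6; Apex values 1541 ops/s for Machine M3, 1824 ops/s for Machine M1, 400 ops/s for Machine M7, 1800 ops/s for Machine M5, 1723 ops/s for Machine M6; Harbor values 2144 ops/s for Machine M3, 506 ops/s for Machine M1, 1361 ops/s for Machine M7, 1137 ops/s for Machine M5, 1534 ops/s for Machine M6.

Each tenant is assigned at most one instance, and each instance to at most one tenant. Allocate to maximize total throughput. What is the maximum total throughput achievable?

Maximum total: 9897 ops/s

This is the linear assignment problem.
Optimal: Nimbus→Machine M5 (2317 ops/s), Juno→Machine M1 (2289 ops/s), Quanta→Machine M6 (2389 ops/s), Apex→Machine M3 (1541 ops/s), Harbor→Machine M7 (1361 ops/s) — total 2317+2289+2389+1541+1361 = 9897 ops/s.
Column-greedy (each instance in turn goes to its best remaining tenant) gives 9539 ops/s, worse by 358.
Next-best assignment: Nimbus→Machine M5, Juno→Machine M1, Quanta→Machine M6, Apex→Machine M7, Harbor→Machine M3 = 9539 ops/s.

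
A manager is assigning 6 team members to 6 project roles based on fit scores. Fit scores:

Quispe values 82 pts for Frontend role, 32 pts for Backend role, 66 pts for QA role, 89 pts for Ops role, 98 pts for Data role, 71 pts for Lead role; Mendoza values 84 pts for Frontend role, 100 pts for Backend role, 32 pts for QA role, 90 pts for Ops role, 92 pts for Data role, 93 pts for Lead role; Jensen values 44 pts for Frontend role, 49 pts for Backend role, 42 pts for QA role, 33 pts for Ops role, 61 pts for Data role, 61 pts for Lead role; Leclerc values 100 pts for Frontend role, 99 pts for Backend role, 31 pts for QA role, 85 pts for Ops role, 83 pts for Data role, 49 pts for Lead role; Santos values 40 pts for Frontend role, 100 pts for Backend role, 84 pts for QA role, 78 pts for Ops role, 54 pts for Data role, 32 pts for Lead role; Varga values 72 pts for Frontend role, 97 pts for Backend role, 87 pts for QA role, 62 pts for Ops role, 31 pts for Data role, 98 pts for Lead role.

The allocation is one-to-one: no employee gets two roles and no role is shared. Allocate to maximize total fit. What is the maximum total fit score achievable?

This is the linear assignment problem.
Optimal: Quispe→Data role (98 pts), Mendoza→Ops role (90 pts), Jensen→Lead role (61 pts), Leclerc→Frontend role (100 pts), Santos→Backend role (100 pts), Varga→QA role (87 pts) — total 98+90+61+100+100+87 = 536 pts.
Max-entry greedy (repeatedly take the single best remaining cell) gives 513 pts, worse by 23.
Checked against all permutations: 536 pts is optimal.

Maximum total: 536 pts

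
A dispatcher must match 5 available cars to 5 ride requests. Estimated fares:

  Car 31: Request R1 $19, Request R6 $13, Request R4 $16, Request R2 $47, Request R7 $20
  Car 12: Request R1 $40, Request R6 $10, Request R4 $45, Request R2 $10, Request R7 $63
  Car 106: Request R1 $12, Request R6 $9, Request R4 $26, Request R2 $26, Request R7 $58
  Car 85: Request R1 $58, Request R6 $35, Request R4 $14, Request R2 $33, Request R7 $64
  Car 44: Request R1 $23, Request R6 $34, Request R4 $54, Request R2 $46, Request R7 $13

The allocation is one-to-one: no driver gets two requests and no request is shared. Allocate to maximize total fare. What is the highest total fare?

Optimal: Car 31→Request R2 ($47), Car 12→Request R4 ($45), Car 106→Request R7 ($58), Car 85→Request R1 ($58), Car 44→Request R6 ($34) — total 47+45+58+58+34 = $242.
Max-entry greedy (repeatedly take the single best remaining cell) gives $214, worse by 28.

Max total: $242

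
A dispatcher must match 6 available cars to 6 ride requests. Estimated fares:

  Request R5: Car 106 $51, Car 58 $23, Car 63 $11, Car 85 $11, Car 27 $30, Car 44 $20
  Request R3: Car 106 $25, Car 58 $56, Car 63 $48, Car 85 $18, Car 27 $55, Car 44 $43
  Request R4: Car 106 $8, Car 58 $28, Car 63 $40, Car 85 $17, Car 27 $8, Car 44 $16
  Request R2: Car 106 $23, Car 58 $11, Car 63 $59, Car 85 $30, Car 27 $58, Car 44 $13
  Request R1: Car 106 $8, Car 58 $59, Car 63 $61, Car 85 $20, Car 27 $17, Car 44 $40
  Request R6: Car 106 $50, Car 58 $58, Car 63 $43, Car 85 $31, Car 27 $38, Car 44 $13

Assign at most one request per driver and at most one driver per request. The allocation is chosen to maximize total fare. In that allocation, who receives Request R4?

Car 85 receives Request R4.

Optimal: Car 106→Request R5 ($51), Car 58→Request R6 ($58), Car 63→Request R1 ($61), Car 85→Request R4 ($17), Car 27→Request R2 ($58), Car 44→Request R3 ($43) — total 51+58+61+17+58+43 = $288.
Column-greedy (each request in turn goes to its best remaining driver) gives $276, worse by 12.
Next-best assignment: Car 106→Request R5, Car 58→Request R1, Car 63→Request R4, Car 85→Request R6, Car 27→Request R2, Car 44→Request R3 = $282.
Car 85's own top request is Request R6 ($31), but forcing Car 85→Request R6 and reassigning the rest optimally gives only $282 — worse by 6.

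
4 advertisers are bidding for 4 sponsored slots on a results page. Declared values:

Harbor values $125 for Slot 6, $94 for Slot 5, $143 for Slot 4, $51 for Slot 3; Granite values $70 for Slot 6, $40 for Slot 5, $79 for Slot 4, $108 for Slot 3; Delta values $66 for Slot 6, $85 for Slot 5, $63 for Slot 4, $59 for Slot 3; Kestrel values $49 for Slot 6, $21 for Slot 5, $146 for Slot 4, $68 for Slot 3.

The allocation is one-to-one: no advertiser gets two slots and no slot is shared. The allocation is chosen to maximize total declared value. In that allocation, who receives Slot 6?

Optimal: Harbor→Slot 6 ($125), Granite→Slot 3 ($108), Delta→Slot 5 ($85), Kestrel→Slot 4 ($146) — total 125+108+85+146 = $464.
Row-greedy (each advertiser in turn takes its best remaining slot) gives $385, worse by 79.
Next-best assignment: Harbor→Slot 5, Granite→Slot 3, Delta→Slot 6, Kestrel→Slot 4 = $414.
Harbor's own top slot is Slot 4 ($143), but forcing Harbor→Slot 4 and reassigning the rest optimally gives only $385 — worse by 79.

Harbor receives Slot 6.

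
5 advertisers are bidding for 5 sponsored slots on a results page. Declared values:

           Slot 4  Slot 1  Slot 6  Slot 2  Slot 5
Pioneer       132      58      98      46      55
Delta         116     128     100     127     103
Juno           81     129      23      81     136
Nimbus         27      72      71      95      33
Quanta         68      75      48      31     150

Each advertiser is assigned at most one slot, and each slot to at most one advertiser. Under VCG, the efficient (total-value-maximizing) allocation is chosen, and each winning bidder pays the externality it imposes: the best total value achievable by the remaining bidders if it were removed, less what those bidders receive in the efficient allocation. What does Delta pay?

Efficient allocation: Pioneer→Slot 4 ($132), Delta→Slot 2 ($127), Juno→Slot 1 ($129), Nimbus→Slot 6 ($71), Quanta→Slot 5 ($150); total welfare W = $609.
Delta receives Slot 2 at value $127, so the others get W − 127 = $482.
Without Delta: best allocation of the remaining 4 bidders over all 5 slots is Pioneer→Slot 4 ($132), Juno→Slot 1 ($129), Nimbus→Slot 2 ($95), Quanta→Slot 5 ($150), total $506.
VCG payment = (others' best without Delta) − (others' welfare with Delta) = 506 − 482 = $24.

Delta pays $24.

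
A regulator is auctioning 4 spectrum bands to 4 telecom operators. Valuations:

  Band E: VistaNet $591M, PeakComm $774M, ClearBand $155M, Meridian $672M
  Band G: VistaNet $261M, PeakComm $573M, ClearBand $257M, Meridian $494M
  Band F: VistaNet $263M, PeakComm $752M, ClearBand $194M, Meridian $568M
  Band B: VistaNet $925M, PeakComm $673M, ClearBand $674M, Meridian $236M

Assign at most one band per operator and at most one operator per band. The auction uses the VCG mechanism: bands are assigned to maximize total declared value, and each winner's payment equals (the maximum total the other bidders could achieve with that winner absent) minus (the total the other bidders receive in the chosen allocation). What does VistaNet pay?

VistaNet pays $417M.

Efficient allocation: VistaNet→Band B ($925M), PeakComm→Band F ($752M), ClearBand→Band G ($257M), Meridian→Band E ($672M); total welfare W = $2606M.
VistaNet receives Band B at value $925M, so the others get W − 925 = $1681M.
Without VistaNet: best allocation of the remaining 3 bidders over all 4 bands is PeakComm→Band F ($752M), ClearBand→Band B ($674M), Meridian→Band E ($672M), total $2098M.
VCG payment = (others' best without VistaNet) − (others' welfare with VistaNet) = 2098 − 1681 = $417M.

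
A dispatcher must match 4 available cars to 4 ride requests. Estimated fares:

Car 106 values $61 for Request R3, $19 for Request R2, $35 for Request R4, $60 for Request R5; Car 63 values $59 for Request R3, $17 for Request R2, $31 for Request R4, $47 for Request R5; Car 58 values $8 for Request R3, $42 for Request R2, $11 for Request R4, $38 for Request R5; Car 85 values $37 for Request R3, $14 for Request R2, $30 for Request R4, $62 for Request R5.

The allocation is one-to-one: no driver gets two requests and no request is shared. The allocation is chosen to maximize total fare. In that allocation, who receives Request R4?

Optimal: Car 106→Request R4 ($35), Car 63→Request R3 ($59), Car 58→Request R2 ($42), Car 85→Request R5 ($62) — total 35+59+42+62 = $198.
Row-greedy (each driver in turn takes its best remaining request) gives $180, worse by 18.
Next-best assignment: Car 106→Request R3, Car 63→Request R4, Car 58→Request R2, Car 85→Request R5 = $196.
Car 106's own top request is Request R3 ($61), but forcing Car 106→Request R3 and reassigning the rest optimally gives only $196 — worse by 2.

Car 106 receives Request R4.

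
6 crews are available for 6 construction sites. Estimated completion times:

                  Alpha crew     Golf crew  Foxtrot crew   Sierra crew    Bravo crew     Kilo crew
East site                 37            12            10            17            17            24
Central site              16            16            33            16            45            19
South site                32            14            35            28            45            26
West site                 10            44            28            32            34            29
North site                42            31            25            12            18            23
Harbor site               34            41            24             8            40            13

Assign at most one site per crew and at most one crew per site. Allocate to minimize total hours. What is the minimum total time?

Optimal: Alpha crew→West site (10 hours), Golf crew→South site (14 hours), Foxtrot crew→East site (10 hours), Sierra crew→Harbor site (8 hours), Bravo crew→North site (18 hours), Kilo crew→Central site (19 hours) — total 10+14+10+8+18+19 = 79 hours.
Row-greedy (each crew in turn takes its cheapest remaining site) gives 129 hours, worse by 50.
Next-best assignment: Alpha crew→West site, Golf crew→South site, Foxtrot crew→East site, Sierra crew→Central site, Bravo crew→North site, Kilo crew→Harbor site = 81 hours.
Swapping Foxtrot crew↔Sierra crew (Foxtrot crew→Harbor site 24 hours, Sierra crew→East site 17 hours) adds 23.

Minimum total: 79 hours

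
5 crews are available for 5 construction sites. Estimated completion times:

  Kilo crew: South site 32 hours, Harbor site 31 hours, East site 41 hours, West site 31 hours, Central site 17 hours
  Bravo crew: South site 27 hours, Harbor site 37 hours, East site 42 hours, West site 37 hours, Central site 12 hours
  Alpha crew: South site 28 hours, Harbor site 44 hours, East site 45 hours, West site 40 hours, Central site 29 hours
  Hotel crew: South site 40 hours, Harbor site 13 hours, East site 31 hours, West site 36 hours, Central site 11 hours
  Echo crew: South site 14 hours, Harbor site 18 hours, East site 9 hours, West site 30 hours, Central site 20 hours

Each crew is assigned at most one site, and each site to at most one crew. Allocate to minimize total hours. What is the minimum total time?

Minimum total: 93 hours

Treat this as an assignment problem: match each crew to one site.
Optimal: Kilo crew→West site (31 hours), Bravo crew→Central site (12 hours), Alpha crew→South site (28 hours), Hotel crew→Harbor site (13 hours), Echo crew→East site (9 hours) — total 31+12+28+13+9 = 93 hours.
Min-entry greedy (repeatedly take the single cheapest remaining cell) gives 118 hours, worse by 25.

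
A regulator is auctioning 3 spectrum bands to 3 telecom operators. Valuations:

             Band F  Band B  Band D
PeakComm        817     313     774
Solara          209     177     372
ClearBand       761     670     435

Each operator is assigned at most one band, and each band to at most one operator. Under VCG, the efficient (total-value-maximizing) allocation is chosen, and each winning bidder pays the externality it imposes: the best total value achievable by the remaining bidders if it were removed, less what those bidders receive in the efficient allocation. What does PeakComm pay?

PeakComm pays $91M.

Efficient allocation: PeakComm→Band F ($817M), Solara→Band D ($372M), ClearBand→Band B ($670M); total welfare W = $1859M.
PeakComm receives Band F at value $817M, so the others get W − 817 = $1042M.
Without PeakComm: best allocation of the remaining 2 bidders over all 3 bands is Solara→Band D ($372M), ClearBand→Band F ($761M), total $1133M.
VCG payment = (others' best without PeakComm) − (others' welfare with PeakComm) = 1133 − 1042 = $91M.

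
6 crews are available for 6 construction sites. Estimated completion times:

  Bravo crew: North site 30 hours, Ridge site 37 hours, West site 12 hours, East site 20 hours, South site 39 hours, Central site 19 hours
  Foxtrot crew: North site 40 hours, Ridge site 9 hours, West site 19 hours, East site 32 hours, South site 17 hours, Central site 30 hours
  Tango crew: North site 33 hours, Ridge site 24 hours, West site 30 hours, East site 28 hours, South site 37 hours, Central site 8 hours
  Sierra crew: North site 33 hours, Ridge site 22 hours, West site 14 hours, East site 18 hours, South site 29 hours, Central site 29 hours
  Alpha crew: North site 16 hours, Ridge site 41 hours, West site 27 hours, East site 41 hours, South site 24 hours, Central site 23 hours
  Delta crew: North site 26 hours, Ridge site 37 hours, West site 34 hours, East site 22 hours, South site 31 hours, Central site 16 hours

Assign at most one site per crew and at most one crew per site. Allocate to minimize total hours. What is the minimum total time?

Min total: 94 hours

Optimal: Bravo crew→West site (12 hours), Foxtrot crew→Ridge site (9 hours), Tango crew→Central site (8 hours), Sierra crew→East site (18 hours), Alpha crew→North site (16 hours), Delta crew→South site (31 hours) — total 12+9+8+18+16+31 = 94 hours.
Next-best assignment: Bravo crew→West site, Foxtrot crew→Ridge site, Tango crew→Central site, Sierra crew→South site, Alpha crew→North site, Delta crew→East site = 96 hours.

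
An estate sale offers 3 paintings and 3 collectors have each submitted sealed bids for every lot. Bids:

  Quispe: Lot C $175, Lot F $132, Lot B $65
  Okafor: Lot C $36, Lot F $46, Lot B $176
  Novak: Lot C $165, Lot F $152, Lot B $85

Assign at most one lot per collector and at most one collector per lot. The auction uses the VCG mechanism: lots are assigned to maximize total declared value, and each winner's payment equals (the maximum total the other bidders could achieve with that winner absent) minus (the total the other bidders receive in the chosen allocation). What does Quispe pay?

Quispe pays $13.

Efficient allocation: Quispe→Lot C ($175), Okafor→Lot B ($176), Novak→Lot F ($152); total welfare W = $503.
Quispe receives Lot C at value $175, so the others get W − 175 = $328.
Without Quispe: best allocation of the remaining 2 bidders over all 3 lots is Okafor→Lot B ($176), Novak→Lot C ($165), total $341.
VCG payment = (others' best without Quispe) − (others' welfare with Quispe) = 341 − 328 = $13.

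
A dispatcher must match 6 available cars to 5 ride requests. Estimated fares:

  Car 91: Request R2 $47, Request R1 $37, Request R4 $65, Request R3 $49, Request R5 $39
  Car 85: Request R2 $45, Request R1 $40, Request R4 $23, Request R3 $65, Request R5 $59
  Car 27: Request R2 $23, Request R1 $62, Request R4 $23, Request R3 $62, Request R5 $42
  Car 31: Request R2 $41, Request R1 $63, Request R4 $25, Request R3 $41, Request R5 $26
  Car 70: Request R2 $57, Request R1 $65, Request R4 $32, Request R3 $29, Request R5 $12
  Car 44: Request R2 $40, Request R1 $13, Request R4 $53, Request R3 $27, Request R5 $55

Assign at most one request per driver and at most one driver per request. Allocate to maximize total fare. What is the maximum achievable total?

Maximum total: $306

Optimal: Car 70→Request R2 ($57), Car 31→Request R1 ($63), Car 91→Request R4 ($65), Car 27→Request R3 ($62), Car 85→Request R5 ($59) — total 57+63+65+62+59 = $306.
Row-greedy (each driver in turn takes its best remaining request) gives $245, worse by 61.
Swapping Car 85↔Car 91 (Car 85→Request R4 $23, Car 91→Request R5 $39) loses 62.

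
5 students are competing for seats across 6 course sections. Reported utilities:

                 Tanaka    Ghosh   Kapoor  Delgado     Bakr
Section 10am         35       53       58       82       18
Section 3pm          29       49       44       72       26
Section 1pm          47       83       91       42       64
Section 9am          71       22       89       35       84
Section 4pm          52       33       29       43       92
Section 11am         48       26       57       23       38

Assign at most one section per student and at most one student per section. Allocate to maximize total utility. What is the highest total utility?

Optimal: Tanaka→Section 11am (48 points), Ghosh→Section 1pm (83 points), Kapoor→Section 9am (89 points), Delgado→Section 10am (82 points), Bakr→Section 4pm (92 points) — total 48+83+89+82+92 = 394 points.
Max-entry greedy (repeatedly take the single best remaining cell) gives 385 points, worse by 9.
Swapping Delgado↔Bakr (Delgado→Section 4pm 43 points, Bakr→Section 10am 18 points) loses 113.
Every other assignment is strictly worse.

Max total: 394 points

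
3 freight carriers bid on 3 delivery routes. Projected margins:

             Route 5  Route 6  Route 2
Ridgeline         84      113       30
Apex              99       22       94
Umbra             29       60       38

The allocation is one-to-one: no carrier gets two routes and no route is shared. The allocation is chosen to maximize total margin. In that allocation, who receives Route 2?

This is a one-to-one assignment (maximum-weight bipartite matching).
Optimal: Ridgeline→Route 6 ($113k), Apex→Route 5 ($99k), Umbra→Route 2 ($38k) — total 113+99+38 = $250k.
Next-best assignment: Ridgeline→Route 5, Apex→Route 2, Umbra→Route 6 = $238k.
Swapping Ridgeline↔Apex (Ridgeline→Route 5 $84k, Apex→Route 6 $22k) loses 106.
Checked against all permutations: $250k is optimal.
Umbra's own top route is Route 6 ($60k), but forcing Umbra→Route 6 and reassigning the rest optimally gives only $238k — worse by 12.

Umbra receives Route 2.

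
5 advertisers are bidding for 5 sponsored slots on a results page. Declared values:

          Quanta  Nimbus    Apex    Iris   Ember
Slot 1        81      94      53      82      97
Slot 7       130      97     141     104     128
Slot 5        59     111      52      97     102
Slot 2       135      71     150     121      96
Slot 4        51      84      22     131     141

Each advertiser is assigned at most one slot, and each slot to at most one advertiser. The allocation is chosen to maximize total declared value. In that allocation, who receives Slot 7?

Quanta receives Slot 7.

This is a one-to-one assignment (maximum-weight bipartite matching).
Optimal: Quanta→Slot 7 ($130), Nimbus→Slot 5 ($111), Apex→Slot 2 ($150), Iris→Slot 4 ($131), Ember→Slot 1 ($97) — total 130+111+150+131+97 = $619.
Row-greedy (each advertiser in turn takes its best remaining slot) gives $615, worse by 4.
Every other assignment is strictly worse.
Quanta's own top slot is Slot 2 ($135), but forcing Quanta→Slot 2 and reassigning the rest optimally gives only $615 — worse by 4.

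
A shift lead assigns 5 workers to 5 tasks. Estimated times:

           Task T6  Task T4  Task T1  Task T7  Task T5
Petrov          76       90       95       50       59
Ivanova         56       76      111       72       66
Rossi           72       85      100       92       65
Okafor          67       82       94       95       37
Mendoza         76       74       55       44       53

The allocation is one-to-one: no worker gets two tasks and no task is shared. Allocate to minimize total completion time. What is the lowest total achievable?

Minimum total: 283 min

This is the linear assignment problem.
Optimal: Petrov→Task T7 (50 min), Ivanova→Task T6 (56 min), Rossi→Task T4 (85 min), Okafor→Task T5 (37 min), Mendoza→Task T1 (55 min) — total 50+56+85+37+55 = 283 min.
Min-entry greedy (repeatedly take the single cheapest remaining cell) gives 317 min, worse by 34.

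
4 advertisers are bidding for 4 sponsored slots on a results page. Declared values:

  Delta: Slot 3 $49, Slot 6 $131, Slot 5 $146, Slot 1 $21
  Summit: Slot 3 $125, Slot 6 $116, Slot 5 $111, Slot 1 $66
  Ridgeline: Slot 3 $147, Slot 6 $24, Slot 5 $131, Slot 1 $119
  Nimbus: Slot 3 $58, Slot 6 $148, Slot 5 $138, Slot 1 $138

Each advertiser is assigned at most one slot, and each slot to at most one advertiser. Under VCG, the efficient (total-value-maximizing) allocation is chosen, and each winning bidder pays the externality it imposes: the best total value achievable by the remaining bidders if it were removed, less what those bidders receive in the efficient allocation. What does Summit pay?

Summit pays $10.

Efficient allocation: Delta→Slot 5 ($146), Summit→Slot 6 ($116), Ridgeline→Slot 3 ($147), Nimbus→Slot 1 ($138); total welfare W = $547.
Summit receives Slot 6 at value $116, so the others get W − 116 = $431.
Without Summit: best allocation of the remaining 3 bidders over all 4 slots is Delta→Slot 5 ($146), Ridgeline→Slot 3 ($147), Nimbus→Slot 6 ($148), total $441.
VCG payment = (others' best without Summit) − (others' welfare with Summit) = 441 − 431 = $10.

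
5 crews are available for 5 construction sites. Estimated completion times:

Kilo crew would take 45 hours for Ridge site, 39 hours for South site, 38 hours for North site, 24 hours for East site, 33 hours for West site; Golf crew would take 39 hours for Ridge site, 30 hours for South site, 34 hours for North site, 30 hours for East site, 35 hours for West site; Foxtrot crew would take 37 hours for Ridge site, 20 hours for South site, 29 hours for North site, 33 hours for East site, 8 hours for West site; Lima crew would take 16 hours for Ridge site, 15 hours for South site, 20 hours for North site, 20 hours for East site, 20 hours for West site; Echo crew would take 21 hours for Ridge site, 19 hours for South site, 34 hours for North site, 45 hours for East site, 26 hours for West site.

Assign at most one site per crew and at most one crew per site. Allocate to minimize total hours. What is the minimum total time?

Treat this as an assignment problem: match each crew to one site.
Optimal: Kilo crew→East site (24 hours), Golf crew→North site (34 hours), Foxtrot crew→West site (8 hours), Lima crew→Ridge site (16 hours), Echo crew→South site (19 hours) — total 24+34+8+16+19 = 101 hours.
Row-greedy (each crew in turn takes its cheapest remaining site) gives 112 hours, worse by 11.
Checked against all permutations: 101 hours is optimal.

Minimum total: 101 hours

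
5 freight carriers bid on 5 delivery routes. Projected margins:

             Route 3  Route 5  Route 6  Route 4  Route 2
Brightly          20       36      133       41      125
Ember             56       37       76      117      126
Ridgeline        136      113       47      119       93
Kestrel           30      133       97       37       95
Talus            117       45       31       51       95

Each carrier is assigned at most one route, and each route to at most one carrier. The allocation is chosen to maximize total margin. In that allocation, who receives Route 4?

This is a one-to-one assignment (maximum-weight bipartite matching).
Optimal: Brightly→Route 6 ($133k), Ember→Route 2 ($126k), Ridgeline→Route 4 ($119k), Kestrel→Route 5 ($133k), Talus→Route 3 ($117k) — total 133+126+119+133+117 = $628k.
Column-greedy (each route in turn goes to its best remaining carrier) gives $614k, worse by 14.
Ridgeline's own top route is Route 3 ($136k), but forcing Ridgeline→Route 3 and reassigning the rest optimally gives only $614k — worse by 14.

Ridgeline receives Route 4.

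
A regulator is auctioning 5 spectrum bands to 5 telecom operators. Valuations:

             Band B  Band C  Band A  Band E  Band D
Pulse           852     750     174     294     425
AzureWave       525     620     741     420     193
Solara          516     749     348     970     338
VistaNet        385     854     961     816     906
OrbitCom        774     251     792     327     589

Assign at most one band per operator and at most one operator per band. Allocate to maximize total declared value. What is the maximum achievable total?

Optimal: Pulse→Band C ($750M), AzureWave→Band A ($741M), Solara→Band E ($970M), VistaNet→Band D ($906M), OrbitCom→Band B ($774M) — total 750+741+970+906+774 = $4141M.
Row-greedy (each operator in turn takes its best remaining band) gives $3720M, worse by 421.
Swapping Solara↔OrbitCom (Solara→Band B $516M, OrbitCom→Band E $327M) loses 901.

Max total: $4141M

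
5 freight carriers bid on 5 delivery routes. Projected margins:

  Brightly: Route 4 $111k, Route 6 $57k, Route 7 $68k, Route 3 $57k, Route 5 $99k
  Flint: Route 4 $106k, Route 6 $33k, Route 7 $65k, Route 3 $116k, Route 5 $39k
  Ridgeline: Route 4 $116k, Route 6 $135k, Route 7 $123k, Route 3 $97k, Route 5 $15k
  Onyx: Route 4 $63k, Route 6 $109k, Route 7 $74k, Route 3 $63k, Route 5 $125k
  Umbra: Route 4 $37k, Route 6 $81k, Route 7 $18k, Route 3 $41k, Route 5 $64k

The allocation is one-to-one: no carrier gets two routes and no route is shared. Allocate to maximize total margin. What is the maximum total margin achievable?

Optimal: Brightly→Route 4 ($111k), Flint→Route 3 ($116k), Ridgeline→Route 7 ($123k), Onyx→Route 5 ($125k), Umbra→Route 6 ($81k) — total 111+116+123+125+81 = $556k.
Column-greedy (each route in turn goes to its best remaining carrier) gives $473k, worse by 83.
Next-best assignment: Brightly→Route 4, Flint→Route 3, Ridgeline→Route 7, Onyx→Route 6, Umbra→Route 5 = $523k.
Swapping Onyx↔Ridgeline (Onyx→Route 7 $74k, Ridgeline→Route 5 $15k) loses 159.

Max total: $556k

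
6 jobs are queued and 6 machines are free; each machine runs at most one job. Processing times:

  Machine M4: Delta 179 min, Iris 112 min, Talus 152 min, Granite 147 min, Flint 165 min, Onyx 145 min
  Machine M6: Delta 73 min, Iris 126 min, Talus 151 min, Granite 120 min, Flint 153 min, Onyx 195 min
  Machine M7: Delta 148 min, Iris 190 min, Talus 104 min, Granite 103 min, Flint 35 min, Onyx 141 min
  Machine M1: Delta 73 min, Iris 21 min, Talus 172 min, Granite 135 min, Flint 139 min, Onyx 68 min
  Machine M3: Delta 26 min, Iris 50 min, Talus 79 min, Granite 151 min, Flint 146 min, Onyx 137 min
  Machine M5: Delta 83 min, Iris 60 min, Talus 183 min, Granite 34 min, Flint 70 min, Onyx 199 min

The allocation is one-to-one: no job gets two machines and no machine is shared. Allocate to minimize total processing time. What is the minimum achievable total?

Optimal: Delta→Machine M6 (73 min), Iris→Machine M1 (21 min), Talus→Machine M3 (79 min), Granite→Machine M5 (34 min), Flint→Machine M7 (35 min), Onyx→Machine M4 (145 min) — total 73+21+79+34+35+145 = 387 min.
Min-entry greedy (repeatedly take the single cheapest remaining cell) gives 412 min, worse by 25.
Swapping Flint↔Onyx (Flint→Machine M4 165 min, Onyx→Machine M7 141 min) adds 126.
Every other assignment is strictly worse.

Min total: 387 min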